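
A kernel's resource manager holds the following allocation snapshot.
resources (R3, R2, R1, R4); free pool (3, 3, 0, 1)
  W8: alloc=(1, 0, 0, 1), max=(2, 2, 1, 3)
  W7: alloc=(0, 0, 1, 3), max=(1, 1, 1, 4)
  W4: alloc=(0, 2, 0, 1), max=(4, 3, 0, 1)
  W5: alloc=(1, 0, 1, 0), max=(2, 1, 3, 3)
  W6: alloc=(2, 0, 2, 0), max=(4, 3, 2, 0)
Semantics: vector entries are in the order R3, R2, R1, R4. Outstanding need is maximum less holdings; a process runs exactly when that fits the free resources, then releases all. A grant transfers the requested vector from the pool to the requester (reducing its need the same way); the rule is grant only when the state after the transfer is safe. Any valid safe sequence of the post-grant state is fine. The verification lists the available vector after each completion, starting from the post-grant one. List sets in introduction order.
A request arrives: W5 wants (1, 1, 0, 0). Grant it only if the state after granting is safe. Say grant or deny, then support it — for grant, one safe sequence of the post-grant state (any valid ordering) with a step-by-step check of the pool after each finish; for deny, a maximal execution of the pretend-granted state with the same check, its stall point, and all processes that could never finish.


DENY: after the grant no complete ordering would exist.
Key observation: after W7, W8 the pool peaks at (3, 2, 1, 5), and each blocked process is short somewhere: W4 on R3; W5 on R1; W6 on R2.
On the post-grant state, W7, W8 is a maximal run — nothing extends it. Step-by-step check:
  pool = (2, 2, 0, 1)
  run W7 (needs (1, 1, 0, 1), free (2, 2, 0, 1)); after release of (0, 0, 1, 3) the pool is (2, 2, 1, 4)
  run W8 (needs (1, 2, 1, 2), free (2, 2, 1, 4)); after release of (1, 0, 0, 1) the pool is (3, 2, 1, 5)
  W4 cannot run: need (4, 1, 0, 0) vs free (3, 2, 1, 5) (insufficient R3)
  W5 cannot run: need (0, 0, 2, 3) vs free (3, 2, 1, 5) (insufficient R1)
  W6 cannot run: need (2, 3, 0, 0) vs free (3, 2, 1, 5) (insufficient R2)
Processes that could never finish after the grant: W4, W5 and W6.


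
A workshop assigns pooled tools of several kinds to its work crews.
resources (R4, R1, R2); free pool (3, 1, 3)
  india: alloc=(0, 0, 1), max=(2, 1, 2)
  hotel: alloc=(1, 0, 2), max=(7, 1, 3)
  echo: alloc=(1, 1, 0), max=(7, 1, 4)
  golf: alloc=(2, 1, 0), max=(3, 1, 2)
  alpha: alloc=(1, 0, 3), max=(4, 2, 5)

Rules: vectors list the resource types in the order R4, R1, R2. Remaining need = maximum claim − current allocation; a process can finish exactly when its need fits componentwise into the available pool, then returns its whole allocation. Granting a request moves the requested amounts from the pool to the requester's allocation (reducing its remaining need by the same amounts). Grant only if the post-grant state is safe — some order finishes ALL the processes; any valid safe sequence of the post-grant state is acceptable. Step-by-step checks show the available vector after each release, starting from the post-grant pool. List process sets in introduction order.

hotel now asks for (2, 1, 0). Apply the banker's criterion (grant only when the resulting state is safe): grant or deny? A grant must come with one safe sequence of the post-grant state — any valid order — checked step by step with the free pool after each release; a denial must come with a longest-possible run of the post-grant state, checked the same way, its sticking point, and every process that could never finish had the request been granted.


DENY. Granting would leave the state unsafe.
Key observation: after golf, india the pool peaks at (3, 1, 4), and each blocked process is short somewhere: hotel on R4; echo on R4; alpha on R1.
Pretend the grant happened; the run golf, india goes as far as possible. Walking it through:
  pool = (1, 0, 3)
  golf needs (1, 0, 2) <= (1, 0, 3) -> finishes; pool += (2, 1, 0) = (3, 1, 3)
  india needs (2, 1, 1) <= (3, 1, 3) -> finishes; pool += (0, 0, 1) = (3, 1, 4)
  hotel cannot run: need (4, 0, 1) vs free (3, 1, 4) (insufficient R4)
  echo cannot run: need (6, 0, 4) vs free (3, 1, 4) (insufficient R4)
  alpha cannot run: need (3, 2, 2) vs free (3, 1, 4) (insufficient R1)
Post-grant, the permanently blocked set is hotel, echo and alpha.


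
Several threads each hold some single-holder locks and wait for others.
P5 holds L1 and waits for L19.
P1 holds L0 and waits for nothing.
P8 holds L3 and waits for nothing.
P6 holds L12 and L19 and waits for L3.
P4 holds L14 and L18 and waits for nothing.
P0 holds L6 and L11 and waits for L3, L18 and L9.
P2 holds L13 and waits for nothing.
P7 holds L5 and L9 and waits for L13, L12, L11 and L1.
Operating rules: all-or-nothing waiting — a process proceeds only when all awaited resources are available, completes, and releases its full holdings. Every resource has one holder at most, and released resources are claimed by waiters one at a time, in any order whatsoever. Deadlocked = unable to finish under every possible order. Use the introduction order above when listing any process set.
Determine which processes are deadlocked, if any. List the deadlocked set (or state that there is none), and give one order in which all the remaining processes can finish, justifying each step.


The deadlocked set is P0 and P7.
Key observation: along P0 -> P7 -> P0, each member waits on what the next one holds — a deadlock; no other process is dragged down with it.
One completion order for the rest: P8, P2, P6, P5, P1, P4.
Verifying each step:
  run P8 (it waits on nothing); releases L3
  run P2 (it waits on nothing); releases L13
  P6: everything it awaited (L3) is free; runs, freeing L12 and L19
  P5: everything it awaited (L19) is free; runs, freeing L1
  run P1 (it waits on nothing); releases L0
  run P4 (it waits on nothing); releases L14 and L18


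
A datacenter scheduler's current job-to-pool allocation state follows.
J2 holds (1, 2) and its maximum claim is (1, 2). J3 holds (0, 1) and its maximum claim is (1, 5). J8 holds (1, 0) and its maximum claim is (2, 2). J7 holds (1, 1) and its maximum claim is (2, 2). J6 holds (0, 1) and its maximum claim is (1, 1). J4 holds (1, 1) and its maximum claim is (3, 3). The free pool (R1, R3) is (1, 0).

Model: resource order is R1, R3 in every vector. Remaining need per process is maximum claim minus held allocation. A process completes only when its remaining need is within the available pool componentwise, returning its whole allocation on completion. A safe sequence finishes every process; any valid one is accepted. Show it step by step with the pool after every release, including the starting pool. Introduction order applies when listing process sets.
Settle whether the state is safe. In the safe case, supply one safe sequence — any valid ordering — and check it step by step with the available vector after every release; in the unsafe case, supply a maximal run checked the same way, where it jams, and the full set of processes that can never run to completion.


The state is SAFE; one workable sequence: J6, J2, J8, J4, J3, J7.
Key observation: the first exact fit in this order is J6 — it needs (1, 0) with (1, 0) free, meeting a requested resource to the last unit.
Walking it through:
  pool = (1, 0)
  J6 needs (1, 0) <= (1, 0) -> finishes; pool += (0, 1) = (1, 1)
  J2 needs (0, 0) <= (1, 1) -> finishes; pool += (1, 2) = (2, 3)
  J8 needs (1, 2) <= (2, 3) -> finishes; pool += (1, 0) = (3, 3)
  J4 needs (2, 2) <= (3, 3) -> finishes; pool += (1, 1) = (4, 4)
  J3 needs (1, 4) <= (4, 4) -> finishes; pool += (0, 1) = (4, 5)
  J7 needs (1, 1) <= (4, 5) -> finishes; pool += (1, 1) = (5, 6)


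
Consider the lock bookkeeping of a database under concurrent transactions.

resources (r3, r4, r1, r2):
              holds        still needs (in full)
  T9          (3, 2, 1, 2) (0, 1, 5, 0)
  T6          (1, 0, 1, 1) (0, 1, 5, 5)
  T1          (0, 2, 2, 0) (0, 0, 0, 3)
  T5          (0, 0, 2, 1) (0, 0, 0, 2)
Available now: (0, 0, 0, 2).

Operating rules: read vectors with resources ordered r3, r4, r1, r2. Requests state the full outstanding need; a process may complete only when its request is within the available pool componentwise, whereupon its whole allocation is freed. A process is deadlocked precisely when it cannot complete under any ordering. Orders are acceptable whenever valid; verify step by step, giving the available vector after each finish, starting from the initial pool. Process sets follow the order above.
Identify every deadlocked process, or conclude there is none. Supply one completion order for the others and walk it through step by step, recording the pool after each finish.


Deadlocked: T9 and T6.
Key observation: T5, T1 can finish, but then (0, 2, 4, 3) is all there is, and the blocked group's r1 demands exceed it.
One completion order for the rest: T5, T1. Check, step by step:
  pool = (0, 0, 0, 2)
  T5: need (0, 0, 0, 2) fits (0, 0, 0, 2); releases (0, 0, 2, 1), pool now (0, 0, 2, 3)
  T1: need (0, 0, 0, 3) fits (0, 0, 2, 3); releases (0, 2, 2, 0), pool now (0, 2, 4, 3)
The blocked processes can never fit:
  T9 cannot run: need (0, 1, 5, 0) vs free (0, 2, 4, 3) (insufficient r1)
  T6 cannot run: need (0, 1, 5, 5) vs free (0, 2, 4, 3) (insufficient r1 and r2)


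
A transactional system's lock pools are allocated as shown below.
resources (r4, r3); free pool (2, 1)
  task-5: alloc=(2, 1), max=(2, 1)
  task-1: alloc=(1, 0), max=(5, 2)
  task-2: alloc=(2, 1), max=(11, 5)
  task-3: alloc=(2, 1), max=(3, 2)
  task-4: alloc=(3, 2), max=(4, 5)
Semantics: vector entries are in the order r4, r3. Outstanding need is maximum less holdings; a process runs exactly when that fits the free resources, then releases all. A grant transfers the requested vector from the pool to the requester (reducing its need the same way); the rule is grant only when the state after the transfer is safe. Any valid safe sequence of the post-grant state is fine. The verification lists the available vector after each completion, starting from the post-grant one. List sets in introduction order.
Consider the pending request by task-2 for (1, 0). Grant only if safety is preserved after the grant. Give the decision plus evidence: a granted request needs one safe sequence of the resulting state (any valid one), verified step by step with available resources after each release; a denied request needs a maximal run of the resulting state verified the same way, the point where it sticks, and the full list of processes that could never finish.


GRANT: granting preserves safety; a valid post-grant sequence is task-5, task-3, task-4, task-1, task-2.
Key observation: (1, 1) free after granting still covers task-5 first, and each release covers the next.
Verifying the post-grant state step by step:
  pool = (1, 1)
  task-5 needs (0, 0) <= (1, 1) -> finishes; pool += (2, 1) = (3, 2)
  task-3 needs (1, 1) <= (3, 2) -> finishes; pool += (2, 1) = (5, 3)
  task-4 needs (1, 3) <= (5, 3) -> finishes; pool += (3, 2) = (8, 5)
  task-1 needs (4, 2) <= (8, 5) -> finishes; pool += (1, 0) = (9, 5)
  task-2 needs (8, 4) <= (9, 5) -> finishes; pool += (3, 1) = (12, 6)


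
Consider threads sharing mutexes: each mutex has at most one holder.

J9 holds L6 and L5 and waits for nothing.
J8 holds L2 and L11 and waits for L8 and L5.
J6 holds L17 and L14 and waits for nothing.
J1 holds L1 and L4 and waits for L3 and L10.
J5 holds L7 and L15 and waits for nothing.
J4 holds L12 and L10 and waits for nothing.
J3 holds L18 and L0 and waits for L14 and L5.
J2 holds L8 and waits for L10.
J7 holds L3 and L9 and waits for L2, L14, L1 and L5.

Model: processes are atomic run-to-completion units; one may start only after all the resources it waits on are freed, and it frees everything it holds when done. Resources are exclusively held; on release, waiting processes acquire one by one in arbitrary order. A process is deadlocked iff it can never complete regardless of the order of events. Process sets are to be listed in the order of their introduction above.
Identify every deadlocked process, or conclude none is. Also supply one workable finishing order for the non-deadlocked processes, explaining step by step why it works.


The deadlocked set is J1 and J7.
Key observation: the cycle J1 -> J7 -> J1 can never break — each member waits on the next; no other process is dragged down with it.
One completion order for the rest: J4, J6, J5, J9, J2, J8, J3.
Verifying each step:
  run J4 (it waits on nothing); releases L12 and L10
  run J6 (it waits on nothing); releases L17 and L14
  run J5 (it waits on nothing); releases L7 and L15
  run J9 (it waits on nothing); releases L6 and L5
  run J2 (all its waits — L10 — are resolved); releases L8
  run J8 (all its waits — L8 and L5 — are resolved); releases L2 and L11
  run J3 (all its waits — L14 and L5 — are resolved); releases L18 and L0


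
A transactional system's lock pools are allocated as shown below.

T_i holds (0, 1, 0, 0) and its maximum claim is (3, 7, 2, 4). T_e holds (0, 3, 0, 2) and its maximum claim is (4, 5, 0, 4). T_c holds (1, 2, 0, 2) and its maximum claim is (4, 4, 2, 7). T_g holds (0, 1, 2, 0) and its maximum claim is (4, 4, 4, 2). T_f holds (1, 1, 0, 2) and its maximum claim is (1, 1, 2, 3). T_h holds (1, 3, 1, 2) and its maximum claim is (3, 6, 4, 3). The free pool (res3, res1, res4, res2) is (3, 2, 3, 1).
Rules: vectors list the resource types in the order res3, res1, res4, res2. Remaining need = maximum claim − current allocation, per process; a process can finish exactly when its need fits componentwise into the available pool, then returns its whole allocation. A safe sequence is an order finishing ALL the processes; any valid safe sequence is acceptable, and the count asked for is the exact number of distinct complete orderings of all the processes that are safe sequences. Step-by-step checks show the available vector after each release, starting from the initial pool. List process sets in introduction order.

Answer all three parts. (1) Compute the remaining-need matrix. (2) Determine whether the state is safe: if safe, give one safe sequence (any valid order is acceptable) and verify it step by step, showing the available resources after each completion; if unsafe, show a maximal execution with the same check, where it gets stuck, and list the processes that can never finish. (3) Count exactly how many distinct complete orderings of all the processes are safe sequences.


(1) Outstanding need per process (order res3, res1, res4, res2):
  T_i: (3, 6, 2, 4)
  T_e: (4, 2, 0, 2)
  T_c: (3, 2, 2, 5)
  T_g: (4, 3, 2, 2)
  T_f: (0, 0, 2, 1)
  T_h: (2, 3, 3, 1)
(2) SAFE. One safe sequence: T_f, T_g, T_h, T_c, T_e, T_i.
Key observation: T_f marks the first exact bind of the order: its need (0, 0, 2, 1) fits the free (3, 2, 3, 1) with zero slack on a requested resource.
Verifying each step:
  pool = (3, 2, 3, 1)
  T_f: need (0, 0, 2, 1) fits (3, 2, 3, 1); releases (1, 1, 0, 2), pool now (4, 3, 3, 3)
  T_g: need (4, 3, 2, 2) fits (4, 3, 3, 3); releases (0, 1, 2, 0), pool now (4, 4, 5, 3)
  T_h: need (2, 3, 3, 1) fits (4, 4, 5, 3); releases (1, 3, 1, 2), pool now (5, 7, 6, 5)
  T_c: need (3, 2, 2, 5) fits (5, 7, 6, 5); releases (1, 2, 0, 2), pool now (6, 9, 6, 7)
  T_e: need (4, 2, 0, 2) fits (6, 9, 6, 7); releases (0, 3, 0, 2), pool now (6, 12, 6, 9)
  T_i: need (3, 6, 2, 4) fits (6, 12, 6, 9); releases (0, 1, 0, 0), pool now (6, 13, 6, 9)
(3) Precisely 60 of the possible complete orderings are safe sequences.


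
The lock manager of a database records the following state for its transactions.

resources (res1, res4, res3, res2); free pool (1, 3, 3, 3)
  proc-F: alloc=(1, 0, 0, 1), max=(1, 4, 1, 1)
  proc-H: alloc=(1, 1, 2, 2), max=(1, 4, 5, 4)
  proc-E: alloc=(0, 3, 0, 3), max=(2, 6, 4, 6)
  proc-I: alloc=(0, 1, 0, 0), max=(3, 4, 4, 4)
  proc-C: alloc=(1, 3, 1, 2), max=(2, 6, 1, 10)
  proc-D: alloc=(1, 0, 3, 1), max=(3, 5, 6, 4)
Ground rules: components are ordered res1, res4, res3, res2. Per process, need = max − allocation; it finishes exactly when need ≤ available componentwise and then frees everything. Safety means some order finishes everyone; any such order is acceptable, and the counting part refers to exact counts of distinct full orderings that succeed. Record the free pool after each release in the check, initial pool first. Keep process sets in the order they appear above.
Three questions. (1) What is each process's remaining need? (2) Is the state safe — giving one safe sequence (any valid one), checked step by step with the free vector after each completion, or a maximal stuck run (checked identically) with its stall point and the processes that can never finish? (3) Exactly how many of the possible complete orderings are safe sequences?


(1) Outstanding need per process (order res1, res4, res3, res2):
  proc-F: (0, 4, 1, 0)
  proc-H: (0, 3, 3, 2)
  proc-E: (2, 3, 4, 3)
  proc-I: (3, 3, 4, 4)
  proc-C: (1, 3, 0, 8)
  proc-D: (2, 5, 3, 3)
(2) SAFE. One safe sequence: proc-H, proc-E, proc-F, proc-D, proc-C, proc-I.
Key observation: the order's first zero-slack moment is proc-H ((0, 3, 3, 2) needed, (1, 3, 3, 3) free — a requested resource with nothing to spare).
Check, step by step:
  pool = (1, 3, 3, 3)
  run proc-H (needs (0, 3, 3, 2), free (1, 3, 3, 3)); after release of (1, 1, 2, 2) the pool is (2, 4, 5, 5)
  run proc-E (needs (2, 3, 4, 3), free (2, 4, 5, 5)); after release of (0, 3, 0, 3) the pool is (2, 7, 5, 8)
  run proc-F (needs (0, 4, 1, 0), free (2, 7, 5, 8)); after release of (1, 0, 0, 1) the pool is (3, 7, 5, 9)
  run proc-D (needs (2, 5, 3, 3), free (3, 7, 5, 9)); after release of (1, 0, 3, 1) the pool is (4, 7, 8, 10)
  run proc-C (needs (1, 3, 0, 8), free (4, 7, 8, 10)); after release of (1, 3, 1, 2) the pool is (5, 10, 9, 12)
  run proc-I (needs (3, 3, 4, 4), free (5, 10, 9, 12)); after release of (0, 1, 0, 0) the pool is (5, 11, 9, 12)
(3) The exact count: 27 of the possible complete orderings are safe sequences.


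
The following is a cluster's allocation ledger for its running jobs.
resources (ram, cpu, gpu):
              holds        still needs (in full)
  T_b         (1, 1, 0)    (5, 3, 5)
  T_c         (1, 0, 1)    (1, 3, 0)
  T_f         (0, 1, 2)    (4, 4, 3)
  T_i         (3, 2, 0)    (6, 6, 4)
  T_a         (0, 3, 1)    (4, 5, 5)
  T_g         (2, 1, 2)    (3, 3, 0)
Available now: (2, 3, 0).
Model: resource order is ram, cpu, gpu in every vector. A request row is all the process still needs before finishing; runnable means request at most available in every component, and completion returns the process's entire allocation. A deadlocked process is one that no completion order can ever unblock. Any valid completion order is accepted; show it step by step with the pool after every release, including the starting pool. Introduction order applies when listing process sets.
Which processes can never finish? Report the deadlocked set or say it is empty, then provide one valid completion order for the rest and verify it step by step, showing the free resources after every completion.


The deadlocked set is empty.
Key observation: T_c can run right away; the returned allocation unlocks the remaining processes in turn.
One completion order for the rest: T_c, T_g, T_f, T_b, T_a, T_i. Walking it through:
  pool = (2, 3, 0)
  run T_c (needs (1, 3, 0), free (2, 3, 0)); after release of (1, 0, 1) the pool is (3, 3, 1)
  run T_g (needs (3, 3, 0), free (3, 3, 1)); after release of (2, 1, 2) the pool is (5, 4, 3)
  run T_f (needs (4, 4, 3), free (5, 4, 3)); after release of (0, 1, 2) the pool is (5, 5, 5)
  run T_b (needs (5, 3, 5), free (5, 5, 5)); after release of (1, 1, 0) the pool is (6, 6, 5)
  run T_a (needs (4, 5, 5), free (6, 6, 5)); after release of (0, 3, 1) the pool is (6, 9, 6)
  run T_i (needs (6, 6, 4), free (6, 9, 6)); after release of (3, 2, 0) the pool is (9, 11, 6)


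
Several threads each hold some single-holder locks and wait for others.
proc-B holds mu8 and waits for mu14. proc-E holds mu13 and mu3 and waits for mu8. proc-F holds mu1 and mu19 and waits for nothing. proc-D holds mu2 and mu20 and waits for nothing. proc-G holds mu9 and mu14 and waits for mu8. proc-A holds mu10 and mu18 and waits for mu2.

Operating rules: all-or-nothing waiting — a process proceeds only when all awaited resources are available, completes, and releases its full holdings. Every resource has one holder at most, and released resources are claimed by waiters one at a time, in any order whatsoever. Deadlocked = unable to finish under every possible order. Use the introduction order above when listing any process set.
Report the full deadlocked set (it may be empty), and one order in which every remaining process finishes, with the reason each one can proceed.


The deadlocked set is proc-B, proc-E and proc-G.
Key observation: the knot is the closed ring of waits proc-B -> proc-G -> proc-B; proc-E waits into the deadlock from upstream.
The rest can finish in the order proc-F, proc-D, proc-A.
Check, step by step:
  proc-F: no waits; runs immediately, freeing mu1 and mu19
  proc-D: no waits; runs immediately, freeing mu2 and mu20
  proc-A waits on mu2 — all released -> runs and releases mu10 and mu18


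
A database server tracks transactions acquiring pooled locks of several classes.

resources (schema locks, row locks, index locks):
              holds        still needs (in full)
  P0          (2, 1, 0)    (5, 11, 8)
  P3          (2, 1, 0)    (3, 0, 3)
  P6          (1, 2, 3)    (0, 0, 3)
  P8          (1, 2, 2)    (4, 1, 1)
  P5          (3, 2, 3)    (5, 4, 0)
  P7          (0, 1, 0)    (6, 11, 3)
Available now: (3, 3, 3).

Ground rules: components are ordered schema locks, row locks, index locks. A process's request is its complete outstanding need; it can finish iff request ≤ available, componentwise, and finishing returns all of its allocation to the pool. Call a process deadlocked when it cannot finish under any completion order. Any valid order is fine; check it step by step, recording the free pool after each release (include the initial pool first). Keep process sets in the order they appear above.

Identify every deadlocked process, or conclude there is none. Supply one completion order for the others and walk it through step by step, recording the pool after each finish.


Deadlocked: P0 and P7.
Key observation: the wall is row locks: completing P3, P6, P5, P8 brings the pool only to (10, 10, 11), and all the rest need more.
A valid finishing order for the others: P3, P6, P5, P8. Check, step by step:
  pool = (3, 3, 3)
  P3 needs (3, 0, 3) <= (3, 3, 3) -> finishes; pool += (2, 1, 0) = (5, 4, 3)
  P6 needs (0, 0, 3) <= (5, 4, 3) -> finishes; pool += (1, 2, 3) = (6, 6, 6)
  P5 needs (5, 4, 0) <= (6, 6, 6) -> finishes; pool += (3, 2, 3) = (9, 8, 9)
  P8 needs (4, 1, 1) <= (9, 8, 9) -> finishes; pool += (1, 2, 2) = (10, 10, 11)
None of the blocked processes ever fits:
  P0 still needs (5, 11, 8) but only (10, 10, 11) is free — short on row locks
  P7 still needs (6, 11, 3) but only (10, 10, 11) is free — short on row locks


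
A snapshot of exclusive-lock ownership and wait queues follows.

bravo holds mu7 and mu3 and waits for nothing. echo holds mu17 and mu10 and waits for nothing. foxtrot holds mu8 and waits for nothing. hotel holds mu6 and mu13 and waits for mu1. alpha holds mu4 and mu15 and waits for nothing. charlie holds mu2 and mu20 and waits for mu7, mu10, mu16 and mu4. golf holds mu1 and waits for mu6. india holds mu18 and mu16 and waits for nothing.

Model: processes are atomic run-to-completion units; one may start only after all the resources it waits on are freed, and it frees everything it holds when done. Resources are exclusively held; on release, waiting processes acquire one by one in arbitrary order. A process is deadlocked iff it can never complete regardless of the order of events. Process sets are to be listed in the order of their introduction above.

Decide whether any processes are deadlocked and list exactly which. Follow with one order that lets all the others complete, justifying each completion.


The deadlocked set is hotel and golf.
Key observation: hotel -> golf -> hotel is a circular wait — nothing in it can go first; no other process is dragged down with it.
The rest can finish in the order alpha, echo, bravo, foxtrot, india, charlie.
Verifying each step:
  run alpha (it waits on nothing); releases mu4 and mu15
  run echo (it waits on nothing); releases mu17 and mu10
  run bravo (it waits on nothing); releases mu7 and mu3
  run foxtrot (it waits on nothing); releases mu8
  run india (it waits on nothing); releases mu18 and mu16
  charlie: everything it awaited (mu7, mu10, mu16 and mu4) is free; runs, freeing mu2 and mu20


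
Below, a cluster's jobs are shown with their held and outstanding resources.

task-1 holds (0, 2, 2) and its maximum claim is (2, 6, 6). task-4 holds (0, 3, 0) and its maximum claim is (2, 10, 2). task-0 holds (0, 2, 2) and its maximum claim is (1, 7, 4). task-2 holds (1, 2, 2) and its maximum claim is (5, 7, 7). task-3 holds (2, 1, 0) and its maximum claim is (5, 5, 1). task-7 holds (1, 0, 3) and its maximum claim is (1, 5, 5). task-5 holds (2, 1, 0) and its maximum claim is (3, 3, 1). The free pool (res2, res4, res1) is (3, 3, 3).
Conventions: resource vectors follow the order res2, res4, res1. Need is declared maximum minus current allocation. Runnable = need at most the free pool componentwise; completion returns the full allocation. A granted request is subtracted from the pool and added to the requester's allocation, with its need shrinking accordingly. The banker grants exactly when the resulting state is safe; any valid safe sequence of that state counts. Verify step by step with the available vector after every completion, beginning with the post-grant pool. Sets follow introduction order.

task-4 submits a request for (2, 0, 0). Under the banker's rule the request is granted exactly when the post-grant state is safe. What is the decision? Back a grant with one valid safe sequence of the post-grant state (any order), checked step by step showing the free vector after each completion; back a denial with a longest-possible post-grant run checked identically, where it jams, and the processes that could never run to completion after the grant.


GRANT — the state after the grant stays safe, e.g. via task-5, task-3, task-0, task-2, task-1, task-7, task-4.
Key observation: (1, 3, 3) free after granting still covers task-5 first, and each release covers the next.
Verifying the post-grant state step by step:
  pool = (1, 3, 3)
  task-5 needs (1, 2, 1) <= (1, 3, 3) -> finishes; pool += (2, 1, 0) = (3, 4, 3)
  task-3 needs (3, 4, 1) <= (3, 4, 3) -> finishes; pool += (2, 1, 0) = (5, 5, 3)
  task-0 needs (1, 5, 2) <= (5, 5, 3) -> finishes; pool += (0, 2, 2) = (5, 7, 5)
  task-2 needs (4, 5, 5) <= (5, 7, 5) -> finishes; pool += (1, 2, 2) = (6, 9, 7)
  task-1 needs (2, 4, 4) <= (6, 9, 7) -> finishes; pool += (0, 2, 2) = (6, 11, 9)
  task-7 needs (0, 5, 2) <= (6, 11, 9) -> finishes; pool += (1, 0, 3) = (7, 11, 12)
  task-4 needs (0, 7, 2) <= (7, 11, 12) -> finishes; pool += (2, 3, 0) = (9, 14, 12)


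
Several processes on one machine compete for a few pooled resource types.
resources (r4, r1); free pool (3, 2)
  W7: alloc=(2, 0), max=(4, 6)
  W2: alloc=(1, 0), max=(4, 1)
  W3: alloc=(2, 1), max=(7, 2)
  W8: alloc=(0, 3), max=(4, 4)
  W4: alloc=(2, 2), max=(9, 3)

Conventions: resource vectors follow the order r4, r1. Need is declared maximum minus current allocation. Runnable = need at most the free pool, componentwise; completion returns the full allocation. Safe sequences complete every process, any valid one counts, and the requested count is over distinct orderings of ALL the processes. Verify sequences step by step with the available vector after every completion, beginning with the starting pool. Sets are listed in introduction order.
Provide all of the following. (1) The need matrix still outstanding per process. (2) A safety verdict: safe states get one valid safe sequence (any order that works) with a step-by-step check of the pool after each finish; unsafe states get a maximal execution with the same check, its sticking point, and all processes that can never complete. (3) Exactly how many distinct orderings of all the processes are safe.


(1) Need matrix, components ordered r4, r1:
  W7: (2, 6)
  W2: (3, 1)
  W3: (5, 1)
  W8: (4, 1)
  W4: (7, 1)
(2) UNSAFE — no complete ordering exists.
Key observation: after W2, W8 the pool peaks at (4, 5), and each blocked process is short somewhere: W7 on r1; W3 on r4; W4 on r4.
A maximal execution: W2, W8 — then nothing else fits. Step-by-step check:
  pool = (3, 2)
  run W2 (needs (3, 1), free (3, 2)); after release of (1, 0) the pool is (4, 2)
  run W8 (needs (4, 1), free (4, 2)); after release of (0, 3) the pool is (4, 5)
  blocked: W7 wants (2, 6), pool (4, 5) — not enough r1
  blocked: W3 wants (5, 1), pool (4, 5) — not enough r4
  blocked: W4 wants (7, 1), pool (4, 5) — not enough r4
Permanently blocked: W7, W3 and W4.
(3) The exact count: 0 of the possible complete orderings are safe sequences.


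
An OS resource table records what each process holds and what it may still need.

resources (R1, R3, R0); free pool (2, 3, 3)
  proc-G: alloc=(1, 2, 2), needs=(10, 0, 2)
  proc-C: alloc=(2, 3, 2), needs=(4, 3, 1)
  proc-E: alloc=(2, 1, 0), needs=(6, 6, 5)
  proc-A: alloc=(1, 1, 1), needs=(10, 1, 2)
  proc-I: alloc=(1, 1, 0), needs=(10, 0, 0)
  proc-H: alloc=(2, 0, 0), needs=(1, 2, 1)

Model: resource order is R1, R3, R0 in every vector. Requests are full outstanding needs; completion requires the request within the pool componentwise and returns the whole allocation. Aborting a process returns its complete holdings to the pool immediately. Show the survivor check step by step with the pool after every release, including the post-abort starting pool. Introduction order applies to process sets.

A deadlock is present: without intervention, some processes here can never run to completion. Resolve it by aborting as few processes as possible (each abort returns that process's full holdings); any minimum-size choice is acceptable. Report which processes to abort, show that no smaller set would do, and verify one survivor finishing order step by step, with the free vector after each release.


Abort proc-G and proc-A.
Key observation: the deadlocked proc-I becomes finishable only because proc-G and proc-A released (2, 3, 3); it completes at step 4 below.
Why nothing smaller works — every single abort fails: proc-G alone leaves proc-A blocked (short on R1); proc-C alone leaves proc-G blocked (short on R1); proc-E alone leaves proc-G blocked (short on R1); proc-A alone leaves proc-G blocked (short on R1); proc-I alone leaves proc-G blocked (short on R1); proc-H alone leaves proc-G blocked (short on R1).
Survivors finish in the order: proc-C, proc-E, proc-H, proc-I. Step-by-step check (pool after the aborts first):
  pool = (4, 6, 6)
  run proc-C (needs (4, 3, 1), free (4, 6, 6)); after release of (2, 3, 2) the pool is (6, 9, 8)
  run proc-E (needs (6, 6, 5), free (6, 9, 8)); after release of (2, 1, 0) the pool is (8, 10, 8)
  run proc-H (needs (1, 2, 1), free (8, 10, 8)); after release of (2, 0, 0) the pool is (10, 10, 8)
  run proc-I (needs (10, 0, 0), free (10, 10, 8)); after release of (1, 1, 0) the pool is (11, 11, 8)


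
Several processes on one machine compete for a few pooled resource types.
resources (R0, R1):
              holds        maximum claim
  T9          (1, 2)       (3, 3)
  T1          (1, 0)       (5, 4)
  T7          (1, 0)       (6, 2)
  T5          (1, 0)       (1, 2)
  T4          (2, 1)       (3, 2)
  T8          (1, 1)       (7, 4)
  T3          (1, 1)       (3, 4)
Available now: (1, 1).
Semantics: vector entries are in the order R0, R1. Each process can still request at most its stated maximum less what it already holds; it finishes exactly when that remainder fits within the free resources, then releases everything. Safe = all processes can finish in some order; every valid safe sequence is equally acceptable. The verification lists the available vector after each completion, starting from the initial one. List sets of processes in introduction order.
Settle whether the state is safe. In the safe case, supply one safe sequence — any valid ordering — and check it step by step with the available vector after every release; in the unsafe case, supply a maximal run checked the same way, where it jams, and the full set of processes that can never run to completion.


SAFE, for example via the order T4, T9, T5, T3, T8, T1, T7.
Key observation: the first exact fit in this order is T4 — it needs (1, 1) with (1, 1) free, meeting a requested resource to the last unit.
Check, step by step:
  pool = (1, 1)
  T4 needs (1, 1) <= (1, 1) -> finishes; pool += (2, 1) = (3, 2)
  T9 needs (2, 1) <= (3, 2) -> finishes; pool += (1, 2) = (4, 4)
  T5 needs (0, 2) <= (4, 4) -> finishes; pool += (1, 0) = (5, 4)
  T3 needs (2, 3) <= (5, 4) -> finishes; pool += (1, 1) = (6, 5)
  T8 needs (6, 3) <= (6, 5) -> finishes; pool += (1, 1) = (7, 6)
  T1 needs (4, 4) <= (7, 6) -> finishes; pool += (1, 0) = (8, 6)
  T7 needs (5, 2) <= (8, 6) -> finishes; pool += (1, 0) = (9, 6)


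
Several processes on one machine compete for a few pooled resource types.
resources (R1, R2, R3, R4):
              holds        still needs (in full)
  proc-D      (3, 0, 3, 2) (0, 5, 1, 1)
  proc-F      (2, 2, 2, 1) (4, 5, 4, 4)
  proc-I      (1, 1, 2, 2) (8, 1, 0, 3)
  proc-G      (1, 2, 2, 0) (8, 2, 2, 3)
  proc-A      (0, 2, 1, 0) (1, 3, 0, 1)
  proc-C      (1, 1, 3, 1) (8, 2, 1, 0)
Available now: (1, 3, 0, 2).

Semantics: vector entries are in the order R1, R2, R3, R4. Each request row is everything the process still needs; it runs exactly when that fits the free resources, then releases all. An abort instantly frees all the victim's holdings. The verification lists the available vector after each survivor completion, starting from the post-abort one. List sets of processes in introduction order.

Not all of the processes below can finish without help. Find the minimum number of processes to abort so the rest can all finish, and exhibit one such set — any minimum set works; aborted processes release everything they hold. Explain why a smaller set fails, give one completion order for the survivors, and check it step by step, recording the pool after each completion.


The answer: abort proc-I and proc-C.
Key observation: before aborting proc-I and proc-C, proc-G was permanently blocked — no order could ever run it; afterwards it completes at step 3.
Why nothing smaller works — every single abort fails: proc-D alone leaves proc-I blocked (short on R1); proc-F alone leaves proc-I blocked (short on R1); proc-I alone leaves proc-G blocked (short on R1); proc-G alone leaves proc-I blocked (short on R1); proc-A alone leaves proc-I blocked (short on R1); proc-C alone leaves proc-I blocked (short on R1).
Survivors finish in the order: proc-D, proc-F, proc-G, proc-A. Check, step by step (pool after the aborts first):
  pool = (3, 5, 5, 5)
  proc-D: need (0, 5, 1, 1) fits (3, 5, 5, 5); releases (3, 0, 3, 2), pool now (6, 5, 8, 7)
  proc-F: need (4, 5, 4, 4) fits (6, 5, 8, 7); releases (2, 2, 2, 1), pool now (8, 7, 10, 8)
  proc-G: need (8, 2, 2, 3) fits (8, 7, 10, 8); releases (1, 2, 2, 0), pool now (9, 9, 12, 8)
  proc-A: need (1, 3, 0, 1) fits (9, 9, 12, 8); releases (0, 2, 1, 0), pool now (9, 11, 13, 8)


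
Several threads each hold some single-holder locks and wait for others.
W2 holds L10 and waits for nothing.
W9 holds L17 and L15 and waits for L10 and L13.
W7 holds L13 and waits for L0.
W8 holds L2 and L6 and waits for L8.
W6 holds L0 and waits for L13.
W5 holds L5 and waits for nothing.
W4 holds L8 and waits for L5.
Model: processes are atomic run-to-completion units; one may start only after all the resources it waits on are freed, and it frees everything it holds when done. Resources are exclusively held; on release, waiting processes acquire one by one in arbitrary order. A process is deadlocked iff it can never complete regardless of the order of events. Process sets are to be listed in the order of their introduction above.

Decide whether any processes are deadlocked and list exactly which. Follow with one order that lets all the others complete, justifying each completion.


Deadlocked set: W9, W7 and W6.
Key observation: W7 -> W6 -> W7 is a circular wait — nothing in it can go first; W9 waits into the deadlock from upstream.
A valid finishing order for the others: W5, W4, W2, W8.
Verifying each step:
  run W5 (it waits on nothing); releases L5
  W4 waits on L5 — all released -> runs and releases L8
  run W2 (it waits on nothing); releases L10
  W8 waits on L8 — all released -> runs and releases L2 and L6


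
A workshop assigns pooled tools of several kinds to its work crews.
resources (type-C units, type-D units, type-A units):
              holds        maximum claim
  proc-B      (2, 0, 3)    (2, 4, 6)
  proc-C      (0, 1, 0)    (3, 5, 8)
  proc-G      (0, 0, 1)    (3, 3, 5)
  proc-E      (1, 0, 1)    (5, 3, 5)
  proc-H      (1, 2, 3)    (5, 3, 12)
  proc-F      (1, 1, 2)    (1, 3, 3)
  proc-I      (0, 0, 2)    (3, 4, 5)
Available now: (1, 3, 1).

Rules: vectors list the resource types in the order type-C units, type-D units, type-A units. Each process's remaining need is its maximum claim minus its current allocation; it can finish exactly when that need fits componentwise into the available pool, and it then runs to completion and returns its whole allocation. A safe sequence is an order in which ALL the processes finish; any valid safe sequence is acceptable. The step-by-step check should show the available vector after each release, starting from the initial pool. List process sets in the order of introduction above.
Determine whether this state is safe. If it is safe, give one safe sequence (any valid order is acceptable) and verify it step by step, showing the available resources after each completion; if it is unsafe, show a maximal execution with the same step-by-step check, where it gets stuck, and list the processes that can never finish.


SAFE, for example via the order proc-F, proc-B, proc-I, proc-G, proc-E, proc-H, proc-C.
Key observation: proc-F is the earliest step where a requested resource binds exactly: need (0, 2, 1), pool (1, 3, 1) at its turn.
Verifying each step:
  pool = (1, 3, 1)
  proc-F needs (0, 2, 1) <= (1, 3, 1) -> finishes; pool += (1, 1, 2) = (2, 4, 3)
  proc-B needs (0, 4, 3) <= (2, 4, 3) -> finishes; pool += (2, 0, 3) = (4, 4, 6)
  proc-I needs (3, 4, 3) <= (4, 4, 6) -> finishes; pool += (0, 0, 2) = (4, 4, 8)
  proc-G needs (3, 3, 4) <= (4, 4, 8) -> finishes; pool += (0, 0, 1) = (4, 4, 9)
  proc-E needs (4, 3, 4) <= (4, 4, 9) -> finishes; pool += (1, 0, 1) = (5, 4, 10)
  proc-H needs (4, 1, 9) <= (5, 4, 10) -> finishes; pool += (1, 2, 3) = (6, 6, 13)
  proc-C needs (3, 4, 8) <= (6, 6, 13) -> finishes; pool += (0, 1, 0) = (6, 7, 13)


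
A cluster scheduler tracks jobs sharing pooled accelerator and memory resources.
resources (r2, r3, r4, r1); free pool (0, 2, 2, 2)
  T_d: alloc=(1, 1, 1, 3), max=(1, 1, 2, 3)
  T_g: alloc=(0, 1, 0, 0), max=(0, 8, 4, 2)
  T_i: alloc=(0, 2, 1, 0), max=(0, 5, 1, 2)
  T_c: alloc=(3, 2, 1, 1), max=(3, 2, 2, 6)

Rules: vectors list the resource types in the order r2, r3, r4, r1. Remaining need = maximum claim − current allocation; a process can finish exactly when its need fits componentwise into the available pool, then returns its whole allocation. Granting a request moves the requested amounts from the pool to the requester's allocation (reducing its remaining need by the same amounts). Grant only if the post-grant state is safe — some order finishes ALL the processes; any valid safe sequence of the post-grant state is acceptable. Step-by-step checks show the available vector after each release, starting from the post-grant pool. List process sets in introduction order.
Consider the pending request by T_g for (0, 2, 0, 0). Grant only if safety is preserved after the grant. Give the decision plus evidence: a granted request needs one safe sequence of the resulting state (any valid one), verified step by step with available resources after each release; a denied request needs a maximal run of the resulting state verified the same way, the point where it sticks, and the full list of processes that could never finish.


GRANT — the state after the grant stays safe, e.g. via T_d, T_c, T_i, T_g.
Key observation: granting shrinks the pool to (0, 0, 2, 2), yet T_d still fits and the chain goes through.
Verifying the post-grant state step by step:
  pool = (0, 0, 2, 2)
  T_d: need (0, 0, 1, 0) fits (0, 0, 2, 2); releases (1, 1, 1, 3), pool now (1, 1, 3, 5)
  T_c: need (0, 0, 1, 5) fits (1, 1, 3, 5); releases (3, 2, 1, 1), pool now (4, 3, 4, 6)
  T_i: need (0, 3, 0, 2) fits (4, 3, 4, 6); releases (0, 2, 1, 0), pool now (4, 5, 5, 6)
  T_g: need (0, 5, 4, 2) fits (4, 5, 5, 6); releases (0, 3, 0, 0), pool now (4, 8, 5, 6)
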